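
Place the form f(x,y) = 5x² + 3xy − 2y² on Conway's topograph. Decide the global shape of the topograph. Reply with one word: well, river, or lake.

D = b²−4ac = 3² − 4·5·(-2) = 49
D = 7² is a perfect square ⇒ form factors over ℤ ⇒ lakes

lake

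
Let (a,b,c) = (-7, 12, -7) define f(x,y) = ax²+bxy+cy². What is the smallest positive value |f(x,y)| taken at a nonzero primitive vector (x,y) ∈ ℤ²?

translate: b→2 (≡-12 mod 14), so (7,-12,7)→(7,2,2)
flip: (7,2,2)→(2,-2,7)
translate: b→2 (≡-2 mod 4), so (2,-2,7)→(2,2,7)
reduced (well bottom): (2,2,7) with a≤c, −a<b≤a
well minimum |f| = |-2| = 2 (negative-definite)

2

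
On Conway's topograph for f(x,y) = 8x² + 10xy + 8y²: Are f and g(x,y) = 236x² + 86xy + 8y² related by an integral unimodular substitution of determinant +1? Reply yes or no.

D₁ = -156, D₂ = -156
f: translate: b→-6 (≡10 mod 16), so (8,10,8)→(8,-6,6)
f: flip: (8,-6,6)→(6,6,8)
f: reduced (well bottom): (6,6,8) with a≤c, −a<b≤a
g: flip: (236,86,8)→(8,-86,236)
g: translate: b→-6 (≡-86 mod 16), so (8,-86,236)→(8,-6,6)
g: flip: (8,-6,6)→(6,6,8)
g: reduced (well bottom): (6,6,8) with a≤c, −a<b≤a
reduced forms (6, 6, 8) vs (6, 6, 8) ⇒ equivalent

yes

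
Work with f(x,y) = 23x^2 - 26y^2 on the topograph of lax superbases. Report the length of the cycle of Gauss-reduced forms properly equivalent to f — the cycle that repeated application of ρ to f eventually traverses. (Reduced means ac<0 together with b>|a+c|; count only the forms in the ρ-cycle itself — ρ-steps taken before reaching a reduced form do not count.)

D = 2392, ⌊√D⌋ = 48
descent: ρ → (-26,0,23)
descent: ρ → (23,46,-3)  [lands on river]
river: ρ → (-3,44,38)
river: ρ → (38,32,-9)
river: ρ → (-9,40,22)
river: ρ → (22,48,-1)
river: ρ → (-1,48,22)
river: ρ → (22,40,-9)
river: ρ → (-9,32,38)
river: ρ → (38,44,-3)
river: ρ → (-3,46,23)
ρ-cycle length = 10 (tail of 2 descent steps not counted)

10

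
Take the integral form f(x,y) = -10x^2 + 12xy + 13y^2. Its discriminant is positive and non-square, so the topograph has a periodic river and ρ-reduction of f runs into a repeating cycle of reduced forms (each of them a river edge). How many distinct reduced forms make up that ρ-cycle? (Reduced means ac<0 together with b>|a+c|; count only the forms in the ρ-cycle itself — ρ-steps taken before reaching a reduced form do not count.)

D = 664, ⌊√D⌋ = 25
river: ρ → (13,14,-9)
river: ρ → (-9,22,5)
river: ρ → (5,18,-17)
river: ρ → (-17,16,6)
river: ρ → (6,20,-11)
river: ρ → (-11,24,2)
river: ρ → (2,24,-11)
river: ρ → (-11,20,6)
river: ρ → (6,16,-17)
river: ρ → (-17,18,5)
river: ρ → (5,22,-9)
river: ρ → (-9,14,13)
river: ρ → (13,12,-10)
river: ρ → (-10,8,15)
river: ρ → (15,22,-3)
river: ρ → (-3,20,22)
river: ρ → (22,24,-1)
river: ρ → (-1,24,22)
river: ρ → (22,20,-3)
river: ρ → (-3,22,15)
river: ρ → (15,8,-10)
river: ρ → (-10,12,13)
ρ-cycle length = 22 (tail of 0 descent steps not counted)

22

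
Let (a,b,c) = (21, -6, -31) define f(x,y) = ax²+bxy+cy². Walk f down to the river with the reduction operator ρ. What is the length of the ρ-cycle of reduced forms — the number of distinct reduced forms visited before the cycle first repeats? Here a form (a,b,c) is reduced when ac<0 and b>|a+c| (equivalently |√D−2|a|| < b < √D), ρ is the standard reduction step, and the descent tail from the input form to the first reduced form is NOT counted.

D = 2640, ⌊√D⌋ = 51
descent: ρ → (-31,6,21)
descent: ρ → (21,36,-16)  [lands on river]
river: ρ → (-16,28,29)
river: ρ → (29,30,-15)
river: ρ → (-15,30,29)
river: ρ → (29,28,-16)
river: ρ → (-16,36,21)
river: ρ → (21,48,-4)
river: ρ → (-4,48,21)
ρ-cycle length = 8 (tail of 2 descent steps not counted)

8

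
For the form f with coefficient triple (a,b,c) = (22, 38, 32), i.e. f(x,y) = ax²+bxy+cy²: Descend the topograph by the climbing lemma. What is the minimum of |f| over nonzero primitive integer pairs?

translate: b→-6 (≡38 mod 44), so (22,38,32)→(22,-6,16)
flip: (22,-6,16)→(16,6,22)
reduced (well bottom): (16,6,22) with a≤c, −a<b≤a
well minimum = a = 16

16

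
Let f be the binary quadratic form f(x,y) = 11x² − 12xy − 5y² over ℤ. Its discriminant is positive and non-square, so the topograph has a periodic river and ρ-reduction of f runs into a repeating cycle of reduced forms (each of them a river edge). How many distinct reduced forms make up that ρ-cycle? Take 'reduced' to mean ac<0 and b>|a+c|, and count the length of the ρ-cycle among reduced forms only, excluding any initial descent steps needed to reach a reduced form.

D = 364, ⌊√D⌋ = 19
descent: ρ → (-5,12,11)  [lands on river]
river: ρ → (11,10,-6)
river: ρ → (-6,14,7)
river: ρ → (7,14,-6)
river: ρ → (-6,10,11)
river: ρ → (11,12,-5)
river: ρ → (-5,18,2)
river: ρ → (2,18,-5)
ρ-cycle length = 8 (tail of 1 descent step not counted)

8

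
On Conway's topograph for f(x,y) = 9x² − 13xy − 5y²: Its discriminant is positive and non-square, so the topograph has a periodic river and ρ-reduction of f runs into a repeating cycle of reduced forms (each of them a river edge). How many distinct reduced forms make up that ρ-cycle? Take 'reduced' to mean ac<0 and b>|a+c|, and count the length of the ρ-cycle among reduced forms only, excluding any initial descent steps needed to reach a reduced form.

D = 349, ⌊√D⌋ = 18
descent: ρ → (-5,13,9)  [lands on river]
river: ρ → (9,5,-9)
river: ρ → (-9,13,5)
river: ρ → (5,17,-3)
river: ρ → (-3,13,15)
river: ρ → (15,17,-1)
river: ρ → (-1,17,15)
river: ρ → (15,13,-3)
river: ρ → (-3,17,5)
river: ρ → (5,13,-9)
river: ρ → (-9,5,9)
river: ρ → (9,13,-5)
river: ρ → (-5,17,3)
river: ρ → (3,13,-15)
river: ρ → (-15,17,1)
river: ρ → (1,17,-15)
river: ρ → (-15,13,3)
river: ρ → (3,17,-5)
ρ-cycle length = 18 (tail of 1 descent step not counted)

18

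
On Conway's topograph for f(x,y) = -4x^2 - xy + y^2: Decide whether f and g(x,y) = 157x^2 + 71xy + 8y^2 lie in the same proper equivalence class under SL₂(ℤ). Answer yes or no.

D₁ = 17, D₂ = 17
river cycle of f (length 6): (1, 3, -2), (-2, 1, 2), (2, 3, -1), (-1, 3, 2), (2, 1, -2), (-2, 3, 1)
river cycle of g (length 6): (1, 3, -2), (-2, 1, 2), (2, 3, -1), (-1, 3, 2), (2, 1, -2), (-2, 3, 1)
cycles coincide ⇒ equivalent

yes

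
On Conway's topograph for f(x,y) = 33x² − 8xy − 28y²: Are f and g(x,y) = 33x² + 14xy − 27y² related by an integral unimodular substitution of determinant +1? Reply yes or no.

D₁ = 3760, D₂ = 3760
river cycle of f (length 8): (-28, 8, 33), (33, 58, -3), (-3, 56, 52), (52, 48, -7), (-7, 50, 45), (45, 40, -12), (-12, 56, 13), (13, 48, -28)
river cycle of g (length 8): (-27, 40, 20), (20, 40, -27), (-27, 14, 33), (33, 52, -8), (-8, 60, 5), (5, 60, -8), (-8, 52, 33), (33, 14, -27)
cycles differ ⇒ inequivalent

no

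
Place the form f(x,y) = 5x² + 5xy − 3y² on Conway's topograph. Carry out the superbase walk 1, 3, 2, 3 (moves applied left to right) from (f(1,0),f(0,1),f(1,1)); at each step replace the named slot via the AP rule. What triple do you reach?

start (5,-3,7) = (f(1,0),f(0,1),f(1,1))
replace slot 1: 2·((-3)+7) − 5 = 3 → (3,-3,7)
replace slot 3: 2·(3+(-3)) − 7 = -7 → (3,-3,-7)
replace slot 2: 2·(3+(-7)) − (-3) = -5 → (3,-5,-7)
replace slot 3: 2·(3+(-5)) − (-7) = 3 → (3,-5,3)

3,-5,3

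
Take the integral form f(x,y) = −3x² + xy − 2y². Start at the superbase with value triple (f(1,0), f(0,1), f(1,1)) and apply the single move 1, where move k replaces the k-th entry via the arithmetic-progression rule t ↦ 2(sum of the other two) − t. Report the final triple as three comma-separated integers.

start (-3,-2,-4) = (f(1,0),f(0,1),f(1,1))
replace slot 1: 2·((-2)+(-4)) − (-3) = -9 → (-9,-2,-4)

-9,-2,-4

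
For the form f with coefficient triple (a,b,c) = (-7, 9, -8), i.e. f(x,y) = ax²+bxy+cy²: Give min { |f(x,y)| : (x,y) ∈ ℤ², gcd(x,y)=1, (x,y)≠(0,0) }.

translate: b→5 (≡-9 mod 14), so (7,-9,8)→(7,5,6)
flip: (7,5,6)→(6,-5,7)
reduced (well bottom): (6,-5,7) with a≤c, −a<b≤a
well minimum |f| = |-6| = 6 (negative-definite)

6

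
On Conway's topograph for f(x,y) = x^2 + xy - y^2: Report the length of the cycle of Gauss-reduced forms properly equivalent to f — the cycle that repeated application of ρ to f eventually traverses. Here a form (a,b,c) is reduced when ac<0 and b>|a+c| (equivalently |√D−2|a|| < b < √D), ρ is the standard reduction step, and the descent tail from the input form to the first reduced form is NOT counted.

D = 5, ⌊√D⌋ = 2
river: ρ → (-1,1,1)
river: ρ → (1,1,-1)
ρ-cycle length = 2 (tail of 0 descent steps not counted)

2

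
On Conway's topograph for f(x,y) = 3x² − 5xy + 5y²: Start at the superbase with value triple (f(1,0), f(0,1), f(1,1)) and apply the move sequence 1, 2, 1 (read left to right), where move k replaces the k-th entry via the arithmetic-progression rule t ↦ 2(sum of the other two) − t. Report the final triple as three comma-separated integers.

start (3,5,3) = (f(1,0),f(0,1),f(1,1))
replace slot 1: 2·(5+3) − 3 = 13 → (13,5,3)
replace slot 2: 2·(13+3) − 5 = 27 → (13,27,3)
replace slot 1: 2·(27+3) − 13 = 47 → (47,27,3)

47,27,3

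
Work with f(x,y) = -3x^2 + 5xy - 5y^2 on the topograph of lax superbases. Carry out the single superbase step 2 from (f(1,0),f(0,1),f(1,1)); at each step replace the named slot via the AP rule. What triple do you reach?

start (-3,-5,-3) = (f(1,0),f(0,1),f(1,1))
replace slot 2: 2·((-3)+(-3)) − (-5) = -7 → (-3,-7,-3)

-3,-7,-3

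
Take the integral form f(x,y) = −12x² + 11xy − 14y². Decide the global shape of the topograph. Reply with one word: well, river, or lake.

D = b²−4ac = 11² − 4·(-12)·(-14) = -551
D < 0 ⇒ definite ⇒ every region one sign ⇒ single well

well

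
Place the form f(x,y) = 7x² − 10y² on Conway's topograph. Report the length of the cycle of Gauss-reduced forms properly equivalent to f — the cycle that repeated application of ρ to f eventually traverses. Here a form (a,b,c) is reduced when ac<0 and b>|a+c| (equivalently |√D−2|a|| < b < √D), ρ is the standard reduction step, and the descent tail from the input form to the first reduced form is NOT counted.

D = 280, ⌊√D⌋ = 16
descent: ρ → (-10,0,7)
descent: ρ → (7,14,-3)  [lands on river]
river: ρ → (-3,16,2)
river: ρ → (2,16,-3)
river: ρ → (-3,14,7)
ρ-cycle length = 4 (tail of 2 descent steps not counted)

4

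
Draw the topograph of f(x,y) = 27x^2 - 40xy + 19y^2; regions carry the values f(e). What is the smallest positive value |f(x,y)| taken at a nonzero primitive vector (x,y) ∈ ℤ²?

translate: b→14 (≡-40 mod 54), so (27,-40,19)→(27,14,6)
flip: (27,14,6)→(6,-14,27)
translate: b→-2 (≡-14 mod 12), so (6,-14,27)→(6,-2,19)
reduced (well bottom): (6,-2,19) with a≤c, −a<b≤a
well minimum = a = 6

6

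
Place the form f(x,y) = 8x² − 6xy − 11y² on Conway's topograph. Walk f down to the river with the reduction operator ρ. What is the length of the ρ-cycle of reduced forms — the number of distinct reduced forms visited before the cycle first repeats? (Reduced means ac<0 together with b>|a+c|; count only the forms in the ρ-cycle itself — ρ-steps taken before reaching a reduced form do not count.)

D = 388, ⌊√D⌋ = 19
descent: ρ → (-11,6,8)  [lands on river]
river: ρ → (8,10,-9)
river: ρ → (-9,8,9)
river: ρ → (9,10,-8)
river: ρ → (-8,6,11)
river: ρ → (11,16,-3)
river: ρ → (-3,14,16)
river: ρ → (16,18,-1)
river: ρ → (-1,18,16)
river: ρ → (16,14,-3)
river: ρ → (-3,16,11)
river: ρ → (11,6,-8)
river: ρ → (-8,10,9)
river: ρ → (9,8,-9)
river: ρ → (-9,10,8)
river: ρ → (8,6,-11)
river: ρ → (-11,16,3)
river: ρ → (3,14,-16)
river: ρ → (-16,18,1)
river: ρ → (1,18,-16)
river: ρ → (-16,14,3)
river: ρ → (3,16,-11)
ρ-cycle length = 22 (tail of 1 descent step not counted)

22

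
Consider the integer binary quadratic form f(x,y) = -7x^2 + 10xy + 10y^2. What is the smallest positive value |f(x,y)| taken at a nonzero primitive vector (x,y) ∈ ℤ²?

river: ρ → (10,10,-7)
river: ρ → (-7,18,2)
river: ρ → (2,18,-7)
river: ρ → (-7,10,10)
closes: descent 0, river 4
min |a| on river = 2

2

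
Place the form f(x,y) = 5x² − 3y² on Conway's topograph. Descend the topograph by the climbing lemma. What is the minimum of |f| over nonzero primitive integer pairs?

descent: ρ → (-3,6,2)  [lands on river]
river: ρ → (2,6,-3)
closes: descent 1, river 2
min |a| on river = 2

2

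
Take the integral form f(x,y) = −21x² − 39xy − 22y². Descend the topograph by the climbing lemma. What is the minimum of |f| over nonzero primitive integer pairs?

translate: b→-3 (≡39 mod 42), so (21,39,22)→(21,-3,4)
flip: (21,-3,4)→(4,3,21)
reduced (well bottom): (4,3,21) with a≤c, −a<b≤a
well minimum |f| = |-4| = 4 (negative-definite)

4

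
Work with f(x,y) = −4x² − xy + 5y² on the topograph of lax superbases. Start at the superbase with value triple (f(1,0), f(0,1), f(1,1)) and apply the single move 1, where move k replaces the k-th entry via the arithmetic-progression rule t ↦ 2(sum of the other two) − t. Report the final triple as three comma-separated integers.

start (-4,5,0) = (f(1,0),f(0,1),f(1,1))
replace slot 1: 2·(5+0) − (-4) = 14 → (14,5,0)

14,5,0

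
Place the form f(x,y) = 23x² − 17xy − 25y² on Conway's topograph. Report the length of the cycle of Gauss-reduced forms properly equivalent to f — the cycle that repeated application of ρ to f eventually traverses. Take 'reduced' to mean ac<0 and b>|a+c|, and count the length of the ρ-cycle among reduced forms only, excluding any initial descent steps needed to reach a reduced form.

D = 2589, ⌊√D⌋ = 50
descent: ρ → (-25,17,23)  [lands on river]
river: ρ → (23,29,-19)
river: ρ → (-19,47,5)
river: ρ → (5,43,-37)
river: ρ → (-37,31,11)
river: ρ → (11,35,-31)
river: ρ → (-31,27,15)
river: ρ → (15,33,-25)
ρ-cycle length = 8 (tail of 1 descent step not counted)

8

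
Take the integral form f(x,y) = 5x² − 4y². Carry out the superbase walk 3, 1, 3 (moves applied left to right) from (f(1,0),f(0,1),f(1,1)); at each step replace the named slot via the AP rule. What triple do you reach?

start (5,-4,1) = (f(1,0),f(0,1),f(1,1))
replace slot 3: 2·(5+(-4)) − 1 = 1 → (5,-4,1)
replace slot 1: 2·((-4)+1) − 5 = -11 → (-11,-4,1)
replace slot 3: 2·((-11)+(-4)) − 1 = -31 → (-11,-4,-31)

-11,-4,-31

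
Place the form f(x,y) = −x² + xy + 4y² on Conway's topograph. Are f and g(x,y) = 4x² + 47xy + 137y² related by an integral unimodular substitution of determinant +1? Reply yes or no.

D₁ = 17, D₂ = 17
river cycle of f (length 6): (-1, 3, 2), (2, 1, -2), (-2, 3, 1), (1, 3, -2), (-2, 1, 2), (2, 3, -1)
river cycle of g (length 6): (-1, 3, 2), (2, 1, -2), (-2, 3, 1), (1, 3, -2), (-2, 1, 2), (2, 3, -1)
cycles coincide ⇒ equivalent

yes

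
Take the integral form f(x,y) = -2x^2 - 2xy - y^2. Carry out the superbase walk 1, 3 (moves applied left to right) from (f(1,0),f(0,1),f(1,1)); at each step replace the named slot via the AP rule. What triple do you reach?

start (-2,-1,-5) = (f(1,0),f(0,1),f(1,1))
replace slot 1: 2·((-1)+(-5)) − (-2) = -10 → (-10,-1,-5)
replace slot 3: 2·((-10)+(-1)) − (-5) = -17 → (-10,-1,-17)

-10,-1,-17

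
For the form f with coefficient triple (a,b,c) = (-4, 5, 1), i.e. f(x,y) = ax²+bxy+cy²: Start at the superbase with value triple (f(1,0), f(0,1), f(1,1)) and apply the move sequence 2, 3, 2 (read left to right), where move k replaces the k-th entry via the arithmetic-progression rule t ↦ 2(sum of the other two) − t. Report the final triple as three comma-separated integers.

start (-4,1,2) = (f(1,0),f(0,1),f(1,1))
replace slot 2: 2·((-4)+2) − 1 = -5 → (-4,-5,2)
replace slot 3: 2·((-4)+(-5)) − 2 = -20 → (-4,-5,-20)
replace slot 2: 2·((-4)+(-20)) − (-5) = -43 → (-4,-43,-20)

-4,-43,-20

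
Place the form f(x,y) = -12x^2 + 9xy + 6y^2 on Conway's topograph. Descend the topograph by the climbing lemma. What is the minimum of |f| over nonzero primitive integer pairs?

river: ρ → (6,15,-6)
river: ρ → (-6,9,12)
river: ρ → (12,15,-3)
river: ρ → (-3,15,12)
river: ρ → (12,9,-6)
river: ρ → (-6,15,6)
river: ρ → (6,9,-12)
river: ρ → (-12,15,3)
river: ρ → (3,15,-12)
river: ρ → (-12,9,6)
closes: descent 0, river 10
min |a| on river = 3

3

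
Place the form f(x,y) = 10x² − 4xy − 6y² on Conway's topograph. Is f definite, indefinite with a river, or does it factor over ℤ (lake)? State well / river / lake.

D = b²−4ac = (-4)² − 4·10·(-6) = 256
D = 16² is a perfect square ⇒ form factors over ℤ ⇒ lakes

lake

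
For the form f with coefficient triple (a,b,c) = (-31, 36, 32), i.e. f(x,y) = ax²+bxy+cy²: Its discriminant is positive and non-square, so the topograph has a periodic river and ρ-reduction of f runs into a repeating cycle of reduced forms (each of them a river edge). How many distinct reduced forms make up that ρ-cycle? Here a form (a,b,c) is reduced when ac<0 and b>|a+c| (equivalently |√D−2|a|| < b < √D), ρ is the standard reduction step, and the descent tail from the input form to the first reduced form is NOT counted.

D = 5264, ⌊√D⌋ = 72
river: ρ → (32,28,-35)
river: ρ → (-35,42,25)
river: ρ → (25,58,-19)
river: ρ → (-19,56,28)
river: ρ → (28,56,-19)
river: ρ → (-19,58,25)
river: ρ → (25,42,-35)
river: ρ → (-35,28,32)
river: ρ → (32,36,-31)
river: ρ → (-31,26,37)
river: ρ → (37,48,-20)
river: ρ → (-20,72,1)
river: ρ → (1,72,-20)
river: ρ → (-20,48,37)
river: ρ → (37,26,-31)
river: ρ → (-31,36,32)
ρ-cycle length = 16 (tail of 0 descent steps not counted)

16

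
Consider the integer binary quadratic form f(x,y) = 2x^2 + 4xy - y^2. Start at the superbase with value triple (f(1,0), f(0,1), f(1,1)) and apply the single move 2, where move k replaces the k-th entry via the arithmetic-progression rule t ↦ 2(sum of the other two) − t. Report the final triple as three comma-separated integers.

start (2,-1,5) = (f(1,0),f(0,1),f(1,1))
replace slot 2: 2·(2+5) − (-1) = 15 → (2,15,5)

2,15,5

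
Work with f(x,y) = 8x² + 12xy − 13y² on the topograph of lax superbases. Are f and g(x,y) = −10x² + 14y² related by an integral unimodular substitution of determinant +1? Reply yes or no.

D₁ = 560, D₂ = 560
river cycle of f (length 6): (-13, 14, 7), (7, 14, -13), (-13, 12, 8), (8, 20, -5), (-5, 20, 8), (8, 12, -13)
river cycle of g (length 2): (-10, 20, 4), (4, 20, -10)
cycles differ ⇒ inequivalent

no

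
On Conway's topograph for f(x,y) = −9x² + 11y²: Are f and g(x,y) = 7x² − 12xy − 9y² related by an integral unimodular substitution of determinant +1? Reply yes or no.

D₁ = 396, D₂ = 396
river cycle of f (length 2): (-9, 18, 2), (2, 18, -9)
river cycle of g (length 4): (-9, 12, 7), (7, 16, -5), (-5, 14, 10), (10, 6, -9)
cycles differ ⇒ inequivalent

no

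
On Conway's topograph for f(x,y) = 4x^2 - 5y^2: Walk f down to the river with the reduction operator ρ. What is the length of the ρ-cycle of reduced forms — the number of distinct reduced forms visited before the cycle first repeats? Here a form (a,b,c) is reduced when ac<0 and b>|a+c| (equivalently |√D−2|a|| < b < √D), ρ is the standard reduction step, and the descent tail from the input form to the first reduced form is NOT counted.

D = 80, ⌊√D⌋ = 8
descent: ρ → (-5,0,4)
descent: ρ → (4,8,-1)  [lands on river]
river: ρ → (-1,8,4)
ρ-cycle length = 2 (tail of 2 descent steps not counted)

2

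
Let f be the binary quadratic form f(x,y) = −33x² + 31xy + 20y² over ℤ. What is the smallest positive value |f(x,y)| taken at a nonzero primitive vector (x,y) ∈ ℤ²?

river: ρ → (20,49,-15)
river: ρ → (-15,41,32)
river: ρ → (32,23,-24)
river: ρ → (-24,25,31)
river: ρ → (31,37,-18)
river: ρ → (-18,35,33)
river: ρ → (33,31,-20)
river: ρ → (-20,49,15)
river: ρ → (15,41,-32)
river: ρ → (-32,23,24)
river: ρ → (24,25,-31)
river: ρ → (-31,37,18)
river: ρ → (18,35,-33)
river: ρ → (-33,31,20)
closes: descent 0, river 14
min |a| on river = 15

15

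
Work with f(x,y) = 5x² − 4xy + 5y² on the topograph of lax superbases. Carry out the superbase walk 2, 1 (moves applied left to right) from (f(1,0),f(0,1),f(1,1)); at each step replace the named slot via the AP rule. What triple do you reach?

start (5,5,6) = (f(1,0),f(0,1),f(1,1))
replace slot 2: 2·(5+6) − 5 = 17 → (5,17,6)
replace slot 1: 2·(17+6) − 5 = 41 → (41,17,6)

41,17,6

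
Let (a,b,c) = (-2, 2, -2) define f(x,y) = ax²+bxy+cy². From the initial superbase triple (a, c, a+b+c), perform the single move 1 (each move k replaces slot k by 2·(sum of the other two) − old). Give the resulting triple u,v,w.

start (-2,-2,-2) = (f(1,0),f(0,1),f(1,1))
replace slot 1: 2·((-2)+(-2)) − (-2) = -6 → (-6,-2,-2)

-6,-2,-2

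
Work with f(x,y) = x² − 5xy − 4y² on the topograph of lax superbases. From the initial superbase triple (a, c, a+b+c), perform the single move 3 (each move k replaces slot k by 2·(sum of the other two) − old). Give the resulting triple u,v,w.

start (1,-4,-8) = (f(1,0),f(0,1),f(1,1))
replace slot 3: 2·(1+(-4)) − (-8) = 2 → (1,-4,2)

1,-4,2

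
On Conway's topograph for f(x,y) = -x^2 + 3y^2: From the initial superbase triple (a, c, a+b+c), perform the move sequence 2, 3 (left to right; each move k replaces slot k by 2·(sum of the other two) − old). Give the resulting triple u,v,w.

start (-1,3,2) = (f(1,0),f(0,1),f(1,1))
replace slot 2: 2·((-1)+2) − 3 = -1 → (-1,-1,2)
replace slot 3: 2·((-1)+(-1)) − 2 = -6 → (-1,-1,-6)

-1,-1,-6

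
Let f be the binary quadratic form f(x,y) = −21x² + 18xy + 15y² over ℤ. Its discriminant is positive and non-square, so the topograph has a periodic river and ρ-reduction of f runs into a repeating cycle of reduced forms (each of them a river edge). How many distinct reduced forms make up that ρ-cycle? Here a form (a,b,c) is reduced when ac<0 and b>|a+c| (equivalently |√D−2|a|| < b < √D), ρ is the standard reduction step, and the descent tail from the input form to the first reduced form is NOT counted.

D = 1584, ⌊√D⌋ = 39
river: ρ → (15,12,-24)
river: ρ → (-24,36,3)
river: ρ → (3,36,-24)
river: ρ → (-24,12,15)
river: ρ → (15,18,-21)
river: ρ → (-21,24,12)
river: ρ → (12,24,-21)
river: ρ → (-21,18,15)
ρ-cycle length = 8 (tail of 0 descent steps not counted)

8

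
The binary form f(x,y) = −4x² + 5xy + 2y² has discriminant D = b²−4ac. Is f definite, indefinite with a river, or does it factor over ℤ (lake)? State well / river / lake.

D = b²−4ac = 5² − 4·(-4)·2 = 57
D > 0 non-square ⇒ indefinite ⇒ periodic river

river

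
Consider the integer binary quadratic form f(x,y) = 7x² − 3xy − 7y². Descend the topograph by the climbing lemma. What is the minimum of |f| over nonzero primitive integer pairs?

descent: ρ → (-7,3,7)  [lands on river]
river: ρ → (7,11,-3)
river: ρ → (-3,13,3)
river: ρ → (3,11,-7)
closes: descent 1, river 4
min |a| on river = 3

3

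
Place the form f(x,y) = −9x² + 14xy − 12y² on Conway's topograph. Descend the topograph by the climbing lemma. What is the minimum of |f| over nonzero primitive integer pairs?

translate: b→4 (≡-14 mod 18), so (9,-14,12)→(9,4,7)
flip: (9,4,7)→(7,-4,9)
reduced (well bottom): (7,-4,9) with a≤c, −a<b≤a
well minimum |f| = |-7| = 7 (negative-definite)

7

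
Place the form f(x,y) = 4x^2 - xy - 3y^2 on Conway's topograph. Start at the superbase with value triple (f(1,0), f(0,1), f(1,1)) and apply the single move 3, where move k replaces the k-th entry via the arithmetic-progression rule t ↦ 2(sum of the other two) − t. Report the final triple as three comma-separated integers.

start (4,-3,0) = (f(1,0),f(0,1),f(1,1))
replace slot 3: 2·(4+(-3)) − 0 = 2 → (4,-3,2)

4,-3,2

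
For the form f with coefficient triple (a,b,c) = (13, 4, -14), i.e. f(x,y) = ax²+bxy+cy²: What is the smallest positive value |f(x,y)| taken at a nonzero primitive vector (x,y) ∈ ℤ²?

river: ρ → (-14,24,3)
river: ρ → (3,24,-14)
river: ρ → (-14,4,13)
river: ρ → (13,22,-5)
river: ρ → (-5,18,21)
river: ρ → (21,24,-2)
river: ρ → (-2,24,21)
river: ρ → (21,18,-5)
river: ρ → (-5,22,13)
river: ρ → (13,4,-14)
closes: descent 0, river 10
min |a| on river = 2

2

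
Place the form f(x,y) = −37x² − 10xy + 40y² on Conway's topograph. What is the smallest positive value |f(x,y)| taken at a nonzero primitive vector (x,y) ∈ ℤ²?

descent: ρ → (40,10,-37)  [lands on river]
river: ρ → (-37,64,13)
river: ρ → (13,66,-32)
river: ρ → (-32,62,17)
river: ρ → (17,74,-8)
river: ρ → (-8,70,35)
river: ρ → (35,70,-8)
river: ρ → (-8,74,17)
river: ρ → (17,62,-32)
river: ρ → (-32,66,13)
river: ρ → (13,64,-37)
river: ρ → (-37,10,40)
river: ρ → (40,70,-7)
river: ρ → (-7,70,40)
closes: descent 1, river 14
min |a| on river = 7

7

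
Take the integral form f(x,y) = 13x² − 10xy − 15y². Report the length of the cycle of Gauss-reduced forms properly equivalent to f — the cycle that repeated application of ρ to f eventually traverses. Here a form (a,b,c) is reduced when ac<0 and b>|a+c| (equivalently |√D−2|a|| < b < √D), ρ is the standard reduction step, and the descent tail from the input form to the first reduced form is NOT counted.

D = 880, ⌊√D⌋ = 29
descent: ρ → (-15,10,13)  [lands on river]
river: ρ → (13,16,-12)
river: ρ → (-12,8,17)
river: ρ → (17,26,-3)
river: ρ → (-3,28,8)
river: ρ → (8,20,-15)
ρ-cycle length = 6 (tail of 1 descent step not counted)

6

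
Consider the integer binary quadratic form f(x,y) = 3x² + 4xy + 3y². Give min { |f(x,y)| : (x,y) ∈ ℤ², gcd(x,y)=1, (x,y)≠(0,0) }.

translate: b→-2 (≡4 mod 6), so (3,4,3)→(3,-2,2)
flip: (3,-2,2)→(2,2,3)
reduced (well bottom): (2,2,3) with a≤c, −a<b≤a
well minimum = a = 2

2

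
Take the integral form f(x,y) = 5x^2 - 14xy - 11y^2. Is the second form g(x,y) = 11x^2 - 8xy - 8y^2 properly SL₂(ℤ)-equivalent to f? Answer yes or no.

D₁ = 416, D₂ = 416
river cycle of f (length 6): (-11, 14, 5), (5, 16, -8), (-8, 16, 5), (5, 14, -11), (-11, 8, 8), (8, 8, -11)
river cycle of g (length 6): (-8, 8, 11), (11, 14, -5), (-5, 16, 8), (8, 16, -5), (-5, 14, 11), (11, 8, -8)
cycles differ ⇒ inequivalent

no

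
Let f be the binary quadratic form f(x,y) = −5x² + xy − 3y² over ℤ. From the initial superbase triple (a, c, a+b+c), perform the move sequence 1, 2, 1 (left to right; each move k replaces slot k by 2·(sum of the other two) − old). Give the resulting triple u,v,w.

start (-5,-3,-7) = (f(1,0),f(0,1),f(1,1))
replace slot 1: 2·((-3)+(-7)) − (-5) = -15 → (-15,-3,-7)
replace slot 2: 2·((-15)+(-7)) − (-3) = -41 → (-15,-41,-7)
replace slot 1: 2·((-41)+(-7)) − (-15) = -81 → (-81,-41,-7)

-81,-41,-7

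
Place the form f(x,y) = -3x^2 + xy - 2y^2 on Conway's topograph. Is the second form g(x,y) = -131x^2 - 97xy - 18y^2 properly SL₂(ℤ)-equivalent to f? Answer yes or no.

D₁ = -23, D₂ = -23
f is negative-definite; reduce −f:
−f: flip: (3,-1,2)→(2,1,3)
−f: reduced (well bottom): (2,1,3) with a≤c, −a<b≤a
flip sign back: reduced form of f is (-2,-1,-3)
g is negative-definite; reduce −g:
−g: flip: (131,97,18)→(18,-97,131)
−g: translate: b→11 (≡-97 mod 36), so (18,-97,131)→(18,11,2)
−g: flip: (18,11,2)→(2,-11,18)
−g: translate: b→1 (≡-11 mod 4), so (2,-11,18)→(2,1,3)
−g: reduced (well bottom): (2,1,3) with a≤c, −a<b≤a
flip sign back: reduced form of g is (-2,-1,-3)
reduced forms (-2, -1, -3) vs (-2, -1, -3) ⇒ equivalent

yes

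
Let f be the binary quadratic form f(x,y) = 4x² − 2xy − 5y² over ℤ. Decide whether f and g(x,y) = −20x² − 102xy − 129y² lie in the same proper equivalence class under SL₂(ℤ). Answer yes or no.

D₁ = 84, D₂ = 84
river cycle of f (length 6): (-5, 2, 4), (4, 6, -3), (-3, 6, 4), (4, 2, -5), (-5, 8, 1), (1, 8, -5)
river cycle of g (length 6): (-3, 6, 4), (4, 2, -5), (-5, 8, 1), (1, 8, -5), (-5, 2, 4), (4, 6, -3)
cycles coincide ⇒ equivalent

yes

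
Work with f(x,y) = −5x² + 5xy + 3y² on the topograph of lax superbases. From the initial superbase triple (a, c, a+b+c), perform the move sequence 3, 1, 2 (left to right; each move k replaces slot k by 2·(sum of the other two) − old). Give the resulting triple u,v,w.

start (-5,3,3) = (f(1,0),f(0,1),f(1,1))
replace slot 3: 2·((-5)+3) − 3 = -7 → (-5,3,-7)
replace slot 1: 2·(3+(-7)) − (-5) = -3 → (-3,3,-7)
replace slot 2: 2·((-3)+(-7)) − 3 = -23 → (-3,-23,-7)

-3,-23,-7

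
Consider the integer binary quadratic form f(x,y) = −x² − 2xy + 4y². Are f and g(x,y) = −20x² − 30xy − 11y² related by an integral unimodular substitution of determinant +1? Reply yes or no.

D₁ = 20, D₂ = 20
river cycle of f (length 2): (-1, 4, 1), (1, 4, -1)
river cycle of g (length 2): (-1, 4, 1), (1, 4, -1)
cycles coincide ⇒ equivalent

yes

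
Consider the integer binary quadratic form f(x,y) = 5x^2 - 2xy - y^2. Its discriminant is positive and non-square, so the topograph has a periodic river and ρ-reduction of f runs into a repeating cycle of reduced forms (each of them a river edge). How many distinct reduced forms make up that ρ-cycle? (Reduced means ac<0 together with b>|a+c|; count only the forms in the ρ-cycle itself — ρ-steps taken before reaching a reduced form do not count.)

D = 24, ⌊√D⌋ = 4
descent: ρ → (-1,4,2)  [lands on river]
river: ρ → (2,4,-1)
ρ-cycle length = 2 (tail of 1 descent step not counted)

2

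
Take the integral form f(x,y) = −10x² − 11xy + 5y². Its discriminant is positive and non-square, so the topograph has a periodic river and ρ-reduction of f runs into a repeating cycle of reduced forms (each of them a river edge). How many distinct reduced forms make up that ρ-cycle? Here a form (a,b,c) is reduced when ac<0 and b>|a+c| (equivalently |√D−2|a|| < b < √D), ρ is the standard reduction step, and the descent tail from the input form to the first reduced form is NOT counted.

D = 321, ⌊√D⌋ = 17
descent: ρ → (5,11,-10)  [lands on river]
river: ρ → (-10,9,6)
river: ρ → (6,15,-4)
river: ρ → (-4,17,2)
river: ρ → (2,15,-12)
river: ρ → (-12,9,5)
ρ-cycle length = 6 (tail of 1 descent step not counted)

6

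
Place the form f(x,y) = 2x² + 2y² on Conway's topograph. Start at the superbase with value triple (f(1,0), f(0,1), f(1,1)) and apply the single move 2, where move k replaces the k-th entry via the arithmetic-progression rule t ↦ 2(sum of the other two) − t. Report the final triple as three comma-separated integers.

start (2,2,4) = (f(1,0),f(0,1),f(1,1))
replace slot 2: 2·(2+4) − 2 = 10 → (2,10,4)

2,10,4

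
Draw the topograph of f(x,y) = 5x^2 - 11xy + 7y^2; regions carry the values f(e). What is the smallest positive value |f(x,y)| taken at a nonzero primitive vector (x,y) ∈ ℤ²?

translate: b→-1 (≡-11 mod 10), so (5,-11,7)→(5,-1,1)
flip: (5,-1,1)→(1,1,5)
reduced (well bottom): (1,1,5) with a≤c, −a<b≤a
well minimum = a = 1

1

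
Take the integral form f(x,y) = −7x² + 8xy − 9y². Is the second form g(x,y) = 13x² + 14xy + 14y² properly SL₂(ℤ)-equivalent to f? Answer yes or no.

D₁ = -188, D₂ = -532
discriminants differ ⇒ not SL₂(ℤ)-equivalent

no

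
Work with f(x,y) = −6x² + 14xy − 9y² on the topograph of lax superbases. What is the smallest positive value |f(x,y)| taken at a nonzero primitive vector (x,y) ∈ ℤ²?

translate: b→-2 (≡-14 mod 12), so (6,-14,9)→(6,-2,1)
flip: (6,-2,1)→(1,2,6)
translate: b→0 (≡2 mod 2), so (1,2,6)→(1,0,5)
reduced (well bottom): (1,0,5) with a≤c, −a<b≤a
well minimum |f| = |-1| = 1 (negative-definite)

1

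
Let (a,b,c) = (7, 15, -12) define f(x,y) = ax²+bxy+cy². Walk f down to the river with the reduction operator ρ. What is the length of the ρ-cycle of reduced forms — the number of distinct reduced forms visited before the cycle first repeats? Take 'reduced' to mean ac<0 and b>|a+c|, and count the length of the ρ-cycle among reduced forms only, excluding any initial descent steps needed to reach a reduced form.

D = 561, ⌊√D⌋ = 23
river: ρ → (-12,9,10)
river: ρ → (10,11,-11)
river: ρ → (-11,11,10)
river: ρ → (10,9,-12)
river: ρ → (-12,15,7)
river: ρ → (7,13,-14)
river: ρ → (-14,15,6)
river: ρ → (6,21,-5)
river: ρ → (-5,19,10)
river: ρ → (10,21,-3)
river: ρ → (-3,21,10)
river: ρ → (10,19,-5)
river: ρ → (-5,21,6)
river: ρ → (6,15,-14)
river: ρ → (-14,13,7)
river: ρ → (7,15,-12)
ρ-cycle length = 16 (tail of 0 descent steps not counted)

16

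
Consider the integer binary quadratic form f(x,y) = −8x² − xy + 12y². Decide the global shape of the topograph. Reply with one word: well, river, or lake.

D = b²−4ac = (-1)² − 4·(-8)·12 = 385
D > 0 non-square ⇒ indefinite ⇒ periodic river

river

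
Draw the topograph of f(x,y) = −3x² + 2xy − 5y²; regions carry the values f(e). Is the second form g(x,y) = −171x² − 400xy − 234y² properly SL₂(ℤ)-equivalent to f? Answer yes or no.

D₁ = -56, D₂ = -56
f is negative-definite; reduce −f:
−f: reduced (well bottom): (3,-2,5) with a≤c, −a<b≤a
flip sign back: reduced form of f is (-3,2,-5)
g is negative-definite; reduce −g:
−g: translate: b→58 (≡400 mod 342), so (171,400,234)→(171,58,5)
−g: flip: (171,58,5)→(5,-58,171)
−g: translate: b→2 (≡-58 mod 10), so (5,-58,171)→(5,2,3)
−g: flip: (5,2,3)→(3,-2,5)
−g: reduced (well bottom): (3,-2,5) with a≤c, −a<b≤a
flip sign back: reduced form of g is (-3,2,-5)
reduced forms (-3, 2, -5) vs (-3, 2, -5) ⇒ equivalent

yes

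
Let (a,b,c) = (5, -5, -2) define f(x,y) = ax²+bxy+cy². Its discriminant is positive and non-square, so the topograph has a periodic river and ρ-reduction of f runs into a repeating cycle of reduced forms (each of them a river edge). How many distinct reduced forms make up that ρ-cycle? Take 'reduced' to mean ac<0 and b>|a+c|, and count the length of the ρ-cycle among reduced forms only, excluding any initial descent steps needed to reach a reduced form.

D = 65, ⌊√D⌋ = 8
descent: ρ → (-2,5,5)  [lands on river]
river: ρ → (5,5,-2)
river: ρ → (-2,7,2)
river: ρ → (2,5,-5)
river: ρ → (-5,5,2)
river: ρ → (2,7,-2)
ρ-cycle length = 6 (tail of 1 descent step not counted)

6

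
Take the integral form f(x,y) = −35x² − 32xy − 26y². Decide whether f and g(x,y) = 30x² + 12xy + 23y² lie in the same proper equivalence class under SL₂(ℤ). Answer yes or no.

D₁ = -2616, D₂ = -2616
f is negative-definite; reduce −f:
−f: flip: (35,32,26)→(26,-32,35)
−f: translate: b→20 (≡-32 mod 52), so (26,-32,35)→(26,20,29)
−f: reduced (well bottom): (26,20,29) with a≤c, −a<b≤a
flip sign back: reduced form of f is (-26,-20,-29)
g: flip: (30,12,23)→(23,-12,30)
g: reduced (well bottom): (23,-12,30) with a≤c, −a<b≤a
reduced forms (-26, -20, -29) vs (23, -12, 30) ⇒ inequivalent

no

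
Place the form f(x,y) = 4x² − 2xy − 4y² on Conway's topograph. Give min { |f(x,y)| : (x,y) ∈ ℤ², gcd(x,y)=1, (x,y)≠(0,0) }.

descent: ρ → (-4,2,4)  [lands on river]
river: ρ → (4,6,-2)
river: ρ → (-2,6,4)
river: ρ → (4,2,-4)
river: ρ → (-4,6,2)
river: ρ → (2,6,-4)
closes: descent 1, river 6
min |a| on river = 2

2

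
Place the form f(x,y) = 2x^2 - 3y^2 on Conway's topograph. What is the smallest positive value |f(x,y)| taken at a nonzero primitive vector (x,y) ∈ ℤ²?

descent: ρ → (-3,0,2)
descent: ρ → (2,4,-1)  [lands on river]
river: ρ → (-1,4,2)
closes: descent 2, river 2
min |a| on river = 1

1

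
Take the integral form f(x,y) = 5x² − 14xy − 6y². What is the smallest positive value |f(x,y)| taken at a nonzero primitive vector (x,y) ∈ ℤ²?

descent: ρ → (-6,14,5)  [lands on river]
river: ρ → (5,16,-3)
river: ρ → (-3,14,10)
river: ρ → (10,6,-7)
river: ρ → (-7,8,9)
river: ρ → (9,10,-6)
closes: descent 1, river 6
min |a| on river = 3

3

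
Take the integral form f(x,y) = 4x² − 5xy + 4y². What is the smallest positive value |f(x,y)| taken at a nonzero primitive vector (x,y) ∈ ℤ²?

translate: b→3 (≡-5 mod 8), so (4,-5,4)→(4,3,3)
flip: (4,3,3)→(3,-3,4)
translate: b→3 (≡-3 mod 6), so (3,-3,4)→(3,3,4)
reduced (well bottom): (3,3,4) with a≤c, −a<b≤a
well minimum = a = 3

3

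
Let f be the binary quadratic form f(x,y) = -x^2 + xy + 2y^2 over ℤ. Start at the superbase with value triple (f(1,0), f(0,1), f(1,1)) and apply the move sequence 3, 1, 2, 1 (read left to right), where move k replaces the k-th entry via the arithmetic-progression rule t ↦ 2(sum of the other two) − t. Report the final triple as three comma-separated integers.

start (-1,2,2) = (f(1,0),f(0,1),f(1,1))
replace slot 3: 2·((-1)+2) − 2 = 0 → (-1,2,0)
replace slot 1: 2·(2+0) − (-1) = 5 → (5,2,0)
replace slot 2: 2·(5+0) − 2 = 8 → (5,8,0)
replace slot 1: 2·(8+0) − 5 = 11 → (11,8,0)

11,8,0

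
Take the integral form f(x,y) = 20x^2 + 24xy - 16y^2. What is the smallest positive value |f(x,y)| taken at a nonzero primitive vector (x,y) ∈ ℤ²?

river: ρ → (-16,40,4)
river: ρ → (4,40,-16)
river: ρ → (-16,24,20)
river: ρ → (20,16,-20)
river: ρ → (-20,24,16)
river: ρ → (16,40,-4)
river: ρ → (-4,40,16)
river: ρ → (16,24,-20)
river: ρ → (-20,16,20)
river: ρ → (20,24,-16)
closes: descent 0, river 10
min |a| on river = 4

4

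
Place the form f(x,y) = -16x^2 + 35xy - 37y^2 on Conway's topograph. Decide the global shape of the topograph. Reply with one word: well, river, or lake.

D = b²−4ac = 35² − 4·(-16)·(-37) = -1143
D < 0 ⇒ definite ⇒ every region one sign ⇒ single well

well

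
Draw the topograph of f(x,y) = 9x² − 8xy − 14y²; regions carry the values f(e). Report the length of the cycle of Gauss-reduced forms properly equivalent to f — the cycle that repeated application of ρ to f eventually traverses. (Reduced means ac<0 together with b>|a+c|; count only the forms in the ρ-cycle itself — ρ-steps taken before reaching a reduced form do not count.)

D = 568, ⌊√D⌋ = 23
descent: ρ → (-14,8,9)  [lands on river]
river: ρ → (9,10,-13)
river: ρ → (-13,16,6)
river: ρ → (6,20,-7)
river: ρ → (-7,22,3)
river: ρ → (3,20,-14)
ρ-cycle length = 6 (tail of 1 descent step not counted)

6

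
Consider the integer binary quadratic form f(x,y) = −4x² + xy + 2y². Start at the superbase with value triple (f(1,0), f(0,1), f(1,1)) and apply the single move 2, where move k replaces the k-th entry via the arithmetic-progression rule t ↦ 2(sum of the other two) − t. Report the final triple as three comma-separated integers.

start (-4,2,-1) = (f(1,0),f(0,1),f(1,1))
replace slot 2: 2·((-4)+(-1)) − 2 = -12 → (-4,-12,-1)

-4,-12,-1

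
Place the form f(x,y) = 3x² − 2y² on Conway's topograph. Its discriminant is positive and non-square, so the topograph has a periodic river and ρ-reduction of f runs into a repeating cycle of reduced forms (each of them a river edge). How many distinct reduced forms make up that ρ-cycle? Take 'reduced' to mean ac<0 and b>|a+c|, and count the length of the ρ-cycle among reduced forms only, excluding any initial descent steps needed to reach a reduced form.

D = 24, ⌊√D⌋ = 4
descent: ρ → (-2,4,1)  [lands on river]
river: ρ → (1,4,-2)
ρ-cycle length = 2 (tail of 1 descent step not counted)

2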